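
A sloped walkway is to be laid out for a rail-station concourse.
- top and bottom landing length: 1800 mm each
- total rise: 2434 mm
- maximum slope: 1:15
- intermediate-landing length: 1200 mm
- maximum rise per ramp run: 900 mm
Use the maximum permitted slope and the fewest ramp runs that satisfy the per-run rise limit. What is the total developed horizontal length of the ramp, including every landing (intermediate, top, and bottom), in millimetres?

2434 / 900 = 2.70, so 3 ramp runs are needed. That means 2 intermediate landings.
Horizontal run for 2434 mm of rise at 1:15 is 2434 × 15 = 36510 mm.
2 intermediate landings contribute 2 × 1200 = 2400 mm.
Top and bottom landings: 2 × 1800 = 3600 mm.
Total = 36510 + 2400 + 3600 = 42510 mm.

42510 mm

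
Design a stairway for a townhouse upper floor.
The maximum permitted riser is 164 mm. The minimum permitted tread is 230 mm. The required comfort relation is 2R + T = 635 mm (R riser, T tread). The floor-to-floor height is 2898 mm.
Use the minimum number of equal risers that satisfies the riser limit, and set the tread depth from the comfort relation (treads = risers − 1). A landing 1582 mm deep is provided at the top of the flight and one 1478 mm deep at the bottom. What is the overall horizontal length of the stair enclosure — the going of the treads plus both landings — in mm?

2898 / 164 = 17.67, so 18 risers are needed.
Riser R = 2898 / 18 = 161 mm, within the 164 mm limit.
Tread T = 635 − 2 × 161 = 313 mm (≥ 230 mm).
Going = (18 − 1) × 313 = 5321 mm.
Enclosure = 5321 + 1582 + 1478 = 8381 mm.

8381 mm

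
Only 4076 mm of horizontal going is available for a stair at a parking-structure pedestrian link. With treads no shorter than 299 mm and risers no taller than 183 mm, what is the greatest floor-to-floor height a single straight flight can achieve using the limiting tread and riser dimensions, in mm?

Treads that fit: ⌊4076 / 299⌋ = 13.
Risers = treads + 1 = 14.
Maximum height = 14 × 183 = 2562 mm.

2562 mm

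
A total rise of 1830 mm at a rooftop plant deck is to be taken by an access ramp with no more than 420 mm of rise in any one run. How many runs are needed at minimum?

At most 420 each: 1830/420 = 4.36, giving 5 ramp runs.

5 runs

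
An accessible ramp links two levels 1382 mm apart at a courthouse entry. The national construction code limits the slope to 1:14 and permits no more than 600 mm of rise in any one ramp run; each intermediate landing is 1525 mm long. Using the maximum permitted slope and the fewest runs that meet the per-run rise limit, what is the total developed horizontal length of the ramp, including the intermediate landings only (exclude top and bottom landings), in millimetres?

22398 mm

At most 600 each: 1382/600 = 2.30, giving 3 ramp runs. That means 2 intermediate landings.
Ramp run (horizontal) at 1:14: 1382 × 14 = 19348 mm.
2 intermediate landings contribute 2 × 1525 = 3050 mm.
Total developed length = 19348 + 3050 = 22398 mm.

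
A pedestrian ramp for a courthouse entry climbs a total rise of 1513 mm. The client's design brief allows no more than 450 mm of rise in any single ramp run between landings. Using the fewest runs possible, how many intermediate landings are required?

3 intermediate landings

1513 / 450 = 3.36, so 4 ramp runs are needed.
4 runs are separated by 3 intermediate landings.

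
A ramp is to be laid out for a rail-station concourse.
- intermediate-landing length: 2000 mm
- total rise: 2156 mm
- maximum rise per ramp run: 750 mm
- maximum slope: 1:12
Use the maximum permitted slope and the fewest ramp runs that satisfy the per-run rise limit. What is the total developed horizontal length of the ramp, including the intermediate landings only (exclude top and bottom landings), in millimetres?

2156 / 750 = 2.87, so 3 ramp runs are needed. That means 2 intermediate landings.
Horizontal run for 2156 mm of rise at 1:12 is 2156 × 12 = 25872 mm.
2 intermediate landings contribute 2 × 2000 = 4000 mm.
Developed length = 25872 + 4000 = 29872 mm.

29872 mm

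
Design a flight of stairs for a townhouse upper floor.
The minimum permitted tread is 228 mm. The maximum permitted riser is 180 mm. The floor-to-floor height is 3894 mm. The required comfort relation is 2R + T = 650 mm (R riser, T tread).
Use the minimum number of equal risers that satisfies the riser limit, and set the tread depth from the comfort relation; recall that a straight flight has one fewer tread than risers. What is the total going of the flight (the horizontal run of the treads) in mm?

6216 mm

3894 / 180 = 21.63, so 22 risers are needed.
Riser R = 3894 / 22 = 177 mm, within the 180 mm limit.
T = 650 − 2·177 = 296 mm, which satisfies the 228 mm minimum.
22 risers give 21 treads; going = 21 × 296 = 6216 mm.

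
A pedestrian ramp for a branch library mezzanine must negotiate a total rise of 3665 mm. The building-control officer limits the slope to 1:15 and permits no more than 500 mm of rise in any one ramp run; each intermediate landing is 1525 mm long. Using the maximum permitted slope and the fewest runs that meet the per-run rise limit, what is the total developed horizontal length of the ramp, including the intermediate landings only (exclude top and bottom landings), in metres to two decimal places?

3665 / 500 = 7.33, so 8 ramp runs are needed. That means 7 intermediate landings.
Ramp run (horizontal) at 1:15: 3665 × 15 = 54975 mm.
Intermediate landings: 7 × 1525 = 10675 mm.
Developed length = 54975 + 10675 = 65650 mm.
= 65.65 m.

65.65 m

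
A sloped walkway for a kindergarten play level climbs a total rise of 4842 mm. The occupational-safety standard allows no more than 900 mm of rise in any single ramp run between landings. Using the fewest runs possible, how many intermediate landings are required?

5 intermediate landings

⌈4842/900⌉ = 6 ramp runs.
6 runs are separated by 5 intermediate landings.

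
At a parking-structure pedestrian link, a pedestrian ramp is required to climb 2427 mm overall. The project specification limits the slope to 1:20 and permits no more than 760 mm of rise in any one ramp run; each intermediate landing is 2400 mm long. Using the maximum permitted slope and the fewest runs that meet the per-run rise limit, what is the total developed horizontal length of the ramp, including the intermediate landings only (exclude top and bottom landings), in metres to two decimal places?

55.74 m

At most 760 each: 2427/760 = 3.19, giving 4 ramp runs. That means 3 intermediate landings.
Ramp run (horizontal) at 1:20: 2427 × 20 = 48540 mm.
3 intermediate landings contribute 3 × 2400 = 7200 mm.
Developed length = 48540 + 7200 = 55740 mm.
= 55.74 m.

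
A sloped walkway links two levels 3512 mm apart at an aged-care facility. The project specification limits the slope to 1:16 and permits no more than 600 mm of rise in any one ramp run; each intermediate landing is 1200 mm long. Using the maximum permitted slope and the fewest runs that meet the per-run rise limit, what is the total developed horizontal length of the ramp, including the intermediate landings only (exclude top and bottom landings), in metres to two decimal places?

62.19 m

At most 600 each: 3512/600 = 5.85, giving 6 ramp runs. That means 5 intermediate landings.
Ramp run (horizontal) at 1:16: 3512 × 16 = 56192 mm.
5 intermediate landings contribute 5 × 1200 = 6000 mm.
Total developed length = 56192 + 6000 = 62192 mm.
= 62.19 m.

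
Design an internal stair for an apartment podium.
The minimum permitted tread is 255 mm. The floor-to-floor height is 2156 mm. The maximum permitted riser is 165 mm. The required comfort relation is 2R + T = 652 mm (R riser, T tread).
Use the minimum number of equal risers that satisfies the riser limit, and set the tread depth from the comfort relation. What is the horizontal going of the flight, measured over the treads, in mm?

4472 mm

⌈2156/165⌉ = 14 risers.
Riser R = 2156 / 14 = 154 mm, within the 165 mm limit.
T = 652 − 2·154 = 344 mm, which satisfies the 255 mm minimum.
Treads = 14 − 1 = 13; going = 13 × 344 = 4472 mm.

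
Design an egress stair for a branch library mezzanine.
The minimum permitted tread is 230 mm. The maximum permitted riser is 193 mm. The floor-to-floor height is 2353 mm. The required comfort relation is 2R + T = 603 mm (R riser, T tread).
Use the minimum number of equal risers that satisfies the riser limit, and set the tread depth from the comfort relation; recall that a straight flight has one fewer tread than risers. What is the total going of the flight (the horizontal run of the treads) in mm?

2892 mm

2353 / 193 = 12.19, so 13 risers are needed.
Riser R = 2353 / 13 = 181 mm, within the 193 mm limit.
From 2R + T = 603: T = 603 − 362 = 241 mm.
13 risers give 12 treads; going = 12 × 241 = 2892 mm.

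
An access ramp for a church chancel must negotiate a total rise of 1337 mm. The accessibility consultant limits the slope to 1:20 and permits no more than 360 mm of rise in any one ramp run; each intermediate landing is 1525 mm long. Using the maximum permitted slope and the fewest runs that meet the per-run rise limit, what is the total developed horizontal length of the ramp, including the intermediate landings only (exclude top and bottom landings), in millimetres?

⌈1337/360⌉ = 4 ramp runs. That means 3 intermediate landings.
Ramp run (horizontal) at 1:20: 1337 × 20 = 26740 mm.
Intermediate landings: 3 × 1525 = 4575 mm.
Total developed length = 26740 + 4575 = 31315 mm.

31315 mm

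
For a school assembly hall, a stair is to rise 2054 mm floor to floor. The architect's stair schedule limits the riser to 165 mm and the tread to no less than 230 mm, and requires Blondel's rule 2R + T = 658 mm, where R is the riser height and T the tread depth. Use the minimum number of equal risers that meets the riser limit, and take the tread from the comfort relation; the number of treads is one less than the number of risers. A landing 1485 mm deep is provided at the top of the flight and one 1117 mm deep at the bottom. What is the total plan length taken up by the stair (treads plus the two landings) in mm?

6706 mm

2054 / 165 = 12.45, so 13 risers are needed.
R = 2054 ÷ 13 = 158 mm.
T = 658 − 2·158 = 342 mm, which satisfies the 230 mm minimum.
Treads = 13 − 1 = 12; going = 12 × 342 = 4104 mm.
Enclosure = 4104 + 1485 + 1117 = 6706 mm.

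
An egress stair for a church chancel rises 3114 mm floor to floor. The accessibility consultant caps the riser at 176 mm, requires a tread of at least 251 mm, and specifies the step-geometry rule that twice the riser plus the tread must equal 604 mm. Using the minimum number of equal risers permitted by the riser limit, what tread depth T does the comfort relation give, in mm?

258 mm

⌈3114/176⌉ = 18 risers.
R = 3114 ÷ 18 = 173 mm.
Tread T = 604 − 2 × 173 = 258 mm (≥ 251 mm).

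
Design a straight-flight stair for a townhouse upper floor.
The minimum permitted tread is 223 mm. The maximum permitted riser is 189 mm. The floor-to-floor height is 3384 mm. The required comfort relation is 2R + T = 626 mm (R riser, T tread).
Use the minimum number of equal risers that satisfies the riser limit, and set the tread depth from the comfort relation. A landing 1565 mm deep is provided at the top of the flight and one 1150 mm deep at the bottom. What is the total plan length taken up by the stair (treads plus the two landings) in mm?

6965 mm

3384 / 189 = 17.90, so 18 risers are needed.
R = 3384 ÷ 18 = 188 mm.
From 2R + T = 626: T = 626 − 376 = 250 mm.
Treads = 18 − 1 = 17; going = 17 × 250 = 4250 mm.
Enclosure = 4250 + 1565 + 1150 = 6965 mm.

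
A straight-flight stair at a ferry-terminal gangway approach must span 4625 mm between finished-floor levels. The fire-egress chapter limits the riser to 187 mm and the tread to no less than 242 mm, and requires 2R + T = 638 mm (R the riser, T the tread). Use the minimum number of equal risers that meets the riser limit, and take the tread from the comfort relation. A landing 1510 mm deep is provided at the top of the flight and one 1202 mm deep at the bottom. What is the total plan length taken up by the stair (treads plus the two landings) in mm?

⌈4625/187⌉ = 25 risers.
Each riser is 4625/25 = 185 mm (≤ 187 mm).
Tread T = 638 − 2 × 185 = 268 mm (≥ 242 mm).
25 risers give 24 treads; going = 24 × 268 = 6432 mm.
Enclosure = 6432 + 1510 + 1202 = 9144 mm.

9144 mm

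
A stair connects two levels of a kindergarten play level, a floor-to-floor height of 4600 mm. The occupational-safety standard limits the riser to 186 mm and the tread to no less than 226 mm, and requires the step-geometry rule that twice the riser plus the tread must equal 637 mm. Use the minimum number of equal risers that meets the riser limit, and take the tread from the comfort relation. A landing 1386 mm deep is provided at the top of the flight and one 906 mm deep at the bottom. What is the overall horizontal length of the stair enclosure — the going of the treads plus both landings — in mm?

4600 / 186 = 24.731 → round up to 25 risers.
Riser R = 4600 / 25 = 184 mm, within the 186 mm limit.
T = 637 − 2·184 = 269 mm, which satisfies the 226 mm minimum.
Treads = 25 − 1 = 24; going = 24 × 269 = 6456 mm.
Enclosure = 6456 + 1386 + 906 = 8748 mm.

8748 mm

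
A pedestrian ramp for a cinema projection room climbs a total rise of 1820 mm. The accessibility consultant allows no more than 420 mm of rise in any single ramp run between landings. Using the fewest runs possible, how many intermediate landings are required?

4 intermediate landings

1820 / 420 = 4.333 → round up to 5 ramp runs.
5 runs are separated by 4 intermediate landings.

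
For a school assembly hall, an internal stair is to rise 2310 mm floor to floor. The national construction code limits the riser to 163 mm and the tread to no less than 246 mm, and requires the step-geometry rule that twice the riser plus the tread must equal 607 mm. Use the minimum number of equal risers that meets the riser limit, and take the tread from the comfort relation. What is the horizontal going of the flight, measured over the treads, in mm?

⌈2310/163⌉ = 15 risers.
R = 2310 ÷ 15 = 154 mm.
Tread T = 607 − 2 × 154 = 299 mm (≥ 246 mm).
Treads = 15 − 1 = 14; going = 14 × 299 = 4186 mm.

4186 mm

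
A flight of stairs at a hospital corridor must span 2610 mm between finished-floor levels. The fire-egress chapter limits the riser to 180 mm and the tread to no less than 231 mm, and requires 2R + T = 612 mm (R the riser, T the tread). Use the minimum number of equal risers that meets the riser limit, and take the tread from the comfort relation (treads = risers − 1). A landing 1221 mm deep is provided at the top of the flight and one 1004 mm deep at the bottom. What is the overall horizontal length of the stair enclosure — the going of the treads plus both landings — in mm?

2610 / 180 = 14.50, so 15 risers are needed.
R = 2610 ÷ 15 = 174 mm.
Tread T = 612 − 2 × 174 = 264 mm (≥ 231 mm).
Going = (15 − 1) × 264 = 3696 mm.
Enclosure = 3696 + 1221 + 1004 = 5921 mm.

5921 mm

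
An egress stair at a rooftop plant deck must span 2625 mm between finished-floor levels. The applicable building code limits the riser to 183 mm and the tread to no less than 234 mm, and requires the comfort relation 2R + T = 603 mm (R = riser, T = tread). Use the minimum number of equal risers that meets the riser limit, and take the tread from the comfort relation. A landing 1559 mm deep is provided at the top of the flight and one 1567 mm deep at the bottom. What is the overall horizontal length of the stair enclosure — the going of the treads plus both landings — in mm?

2625 / 183 = 14.344 → round up to 15 risers.
Each riser is 2625/15 = 175 mm (≤ 183 mm).
From 2R + T = 603: T = 603 − 350 = 253 mm.
Treads = 15 − 1 = 14; going = 14 × 253 = 3542 mm.
Add landings: 3542 + 1559 + 1567 = 6668 mm.

6668 mm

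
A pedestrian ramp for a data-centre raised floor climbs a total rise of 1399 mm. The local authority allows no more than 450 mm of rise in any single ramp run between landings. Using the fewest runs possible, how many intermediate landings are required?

3 intermediate landings

At most 450 each: 1399/450 = 3.11, giving 4 ramp runs.
4 runs are separated by 3 intermediate landings.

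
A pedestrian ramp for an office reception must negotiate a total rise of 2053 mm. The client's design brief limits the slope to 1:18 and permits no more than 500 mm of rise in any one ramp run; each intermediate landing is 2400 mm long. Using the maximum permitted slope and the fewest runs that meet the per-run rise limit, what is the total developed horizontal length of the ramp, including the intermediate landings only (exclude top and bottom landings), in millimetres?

46554 mm

At most 500 each: 2053/500 = 4.11, giving 5 ramp runs. That means 4 intermediate landings.
Horizontal run for 2053 mm of rise at 1:18 is 2053 × 18 = 36954 mm.
4 intermediate landings contribute 4 × 2400 = 9600 mm.
Developed length = 36954 + 9600 = 46554 mm.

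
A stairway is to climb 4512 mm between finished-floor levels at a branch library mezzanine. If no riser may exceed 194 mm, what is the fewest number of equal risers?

4512 / 194 = 23.26, so 24 risers are needed.

24 risers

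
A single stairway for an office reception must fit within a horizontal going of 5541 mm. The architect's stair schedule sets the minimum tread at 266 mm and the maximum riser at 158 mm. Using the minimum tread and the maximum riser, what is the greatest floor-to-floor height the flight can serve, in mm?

3318 mm

5541 / 266 = 20.83, so 20 treads fit.
Risers = treads + 1 = 21.
Maximum height = 21 × 158 = 3318 mm.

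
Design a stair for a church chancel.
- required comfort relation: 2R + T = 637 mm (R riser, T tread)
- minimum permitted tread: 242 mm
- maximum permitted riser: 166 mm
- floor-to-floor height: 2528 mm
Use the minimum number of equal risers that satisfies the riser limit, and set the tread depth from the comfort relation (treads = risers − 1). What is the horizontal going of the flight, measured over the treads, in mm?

4815 mm

At most 166 each: 2528/166 = 15.23, giving 16 risers.
R = 2528 ÷ 16 = 158 mm.
Tread T = 637 − 2 × 158 = 321 mm (≥ 242 mm).
16 risers give 15 treads; going = 15 × 321 = 4815 mm.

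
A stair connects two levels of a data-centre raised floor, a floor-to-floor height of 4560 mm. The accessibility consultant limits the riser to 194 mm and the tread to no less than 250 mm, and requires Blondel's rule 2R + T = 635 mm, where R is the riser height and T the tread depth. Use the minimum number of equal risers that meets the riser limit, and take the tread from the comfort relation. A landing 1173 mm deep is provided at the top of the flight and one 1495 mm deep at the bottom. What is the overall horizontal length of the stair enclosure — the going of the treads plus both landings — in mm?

At most 194 each: 4560/194 = 23.51, giving 24 risers.
Each riser is 4560/24 = 190 mm (≤ 194 mm).
T = 635 − 2·190 = 255 mm, which satisfies the 250 mm minimum.
Going = (24 − 1) × 255 = 5865 mm.
Enclosure = 5865 + 1173 + 1495 = 8533 mm.

8533 mm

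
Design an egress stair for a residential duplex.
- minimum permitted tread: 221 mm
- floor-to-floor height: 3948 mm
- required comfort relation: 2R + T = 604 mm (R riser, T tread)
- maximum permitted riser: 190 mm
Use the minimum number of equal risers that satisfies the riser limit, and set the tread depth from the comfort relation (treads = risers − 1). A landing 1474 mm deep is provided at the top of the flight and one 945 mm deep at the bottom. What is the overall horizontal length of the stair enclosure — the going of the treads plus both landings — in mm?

3948 / 190 = 20.78, so 21 risers are needed.
Each riser is 3948/21 = 188 mm (≤ 190 mm).
From 2R + T = 604: T = 604 − 376 = 228 mm.
Treads = 21 − 1 = 20; going = 20 × 228 = 4560 mm.
Add landings: 4560 + 1474 + 945 = 6979 mm.

6979 mm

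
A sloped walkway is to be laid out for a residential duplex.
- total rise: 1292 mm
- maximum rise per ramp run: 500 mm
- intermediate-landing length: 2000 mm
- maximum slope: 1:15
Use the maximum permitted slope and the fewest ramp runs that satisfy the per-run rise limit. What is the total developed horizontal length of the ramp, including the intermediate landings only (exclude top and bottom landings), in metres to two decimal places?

⌈1292/500⌉ = 3 ramp runs. That means 2 intermediate landings.
Horizontal run for 1292 mm of rise at 1:15 is 1292 × 15 = 19380 mm.
2 intermediate landings contribute 2 × 2000 = 4000 mm.
Developed length = 19380 + 4000 = 23380 mm.
= 23.38 m.

23.38 m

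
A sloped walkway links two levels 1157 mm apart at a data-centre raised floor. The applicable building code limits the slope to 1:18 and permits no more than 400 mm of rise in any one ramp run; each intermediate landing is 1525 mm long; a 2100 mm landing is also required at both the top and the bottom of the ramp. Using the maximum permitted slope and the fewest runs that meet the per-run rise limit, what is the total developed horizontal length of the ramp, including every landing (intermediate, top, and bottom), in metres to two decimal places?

28.08 m

At most 400 each: 1157/400 = 2.89, giving 3 ramp runs. That means 2 intermediate landings.
Ramp run (horizontal) at 1:18: 1157 × 18 = 20826 mm.
2 intermediate landings contribute 2 × 1525 = 3050 mm.
Top and bottom landings: 2 × 2100 = 4200 mm.
Total = 20826 + 3050 + 4200 = 28076 mm.
= 28.08 m.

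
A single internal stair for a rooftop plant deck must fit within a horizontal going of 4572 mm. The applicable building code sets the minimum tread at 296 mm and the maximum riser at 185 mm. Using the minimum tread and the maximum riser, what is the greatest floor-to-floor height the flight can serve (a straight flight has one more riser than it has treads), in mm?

2960 mm

Treads that fit: ⌊4572 / 296⌋ = 15.
Risers = treads + 1 = 16.
Maximum height = 16 × 185 = 2960 mm.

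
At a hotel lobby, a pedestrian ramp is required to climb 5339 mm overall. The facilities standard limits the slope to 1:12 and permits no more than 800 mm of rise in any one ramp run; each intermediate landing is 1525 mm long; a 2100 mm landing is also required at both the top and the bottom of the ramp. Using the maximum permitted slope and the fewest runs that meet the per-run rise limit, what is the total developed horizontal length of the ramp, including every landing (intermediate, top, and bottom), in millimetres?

5339 / 800 = 6.674 → round up to 7 ramp runs. That means 6 intermediate landings.
Horizontal run for 5339 mm of rise at 1:12 is 5339 × 12 = 64068 mm.
6 intermediate landings contribute 6 × 1525 = 9150 mm.
Top and bottom landings: 2 × 2100 = 4200 mm.
Total = 64068 + 9150 + 4200 = 77418 mm.

77418 mm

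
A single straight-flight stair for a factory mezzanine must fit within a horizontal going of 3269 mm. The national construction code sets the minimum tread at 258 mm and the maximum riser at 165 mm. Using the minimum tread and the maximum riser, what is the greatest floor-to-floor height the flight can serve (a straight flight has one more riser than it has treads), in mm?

2145 mm

Treads that fit: ⌊3269 / 258⌋ = 12.
Risers = treads + 1 = 13.
Maximum height = 13 × 165 = 2145 mm.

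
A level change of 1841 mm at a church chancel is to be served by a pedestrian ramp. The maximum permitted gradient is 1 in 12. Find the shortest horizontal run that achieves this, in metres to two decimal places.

At 1:12 the run is 12 × 1841 = 22092 mm.
22092 mm = 22.09 m.

22.09 m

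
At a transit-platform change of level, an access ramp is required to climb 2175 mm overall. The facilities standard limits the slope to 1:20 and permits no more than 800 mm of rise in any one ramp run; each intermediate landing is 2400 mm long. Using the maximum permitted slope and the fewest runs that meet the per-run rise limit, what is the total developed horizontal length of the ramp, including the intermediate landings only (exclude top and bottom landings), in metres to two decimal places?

48.30 m

2175 / 800 = 2.72, so 3 ramp runs are needed. That means 2 intermediate landings.
Horizontal run for 2175 mm of rise at 1:20 is 2175 × 20 = 43500 mm.
2 intermediate landings contribute 2 × 2400 = 4800 mm.
Developed length = 43500 + 4800 = 48300 mm.
= 48.30 m.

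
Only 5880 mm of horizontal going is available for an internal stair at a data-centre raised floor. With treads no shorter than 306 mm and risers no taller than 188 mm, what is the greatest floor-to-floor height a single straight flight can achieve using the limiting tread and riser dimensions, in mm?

3760 mm

Treads that fit: ⌊5880 / 306⌋ = 19.
Risers = treads + 1 = 20.
Maximum height = 20 × 188 = 3760 mm.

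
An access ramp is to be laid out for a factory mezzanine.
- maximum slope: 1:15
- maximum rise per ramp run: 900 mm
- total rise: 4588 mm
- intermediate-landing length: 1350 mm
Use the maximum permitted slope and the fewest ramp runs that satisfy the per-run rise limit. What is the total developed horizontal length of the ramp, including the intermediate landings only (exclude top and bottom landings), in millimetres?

⌈4588/900⌉ = 6 ramp runs. That means 5 intermediate landings.
Ramp run (horizontal) at 1:15: 4588 × 15 = 68820 mm.
Intermediate landings: 5 × 1350 = 6750 mm.
Total developed length = 68820 + 6750 = 75570 mm.

75570 mm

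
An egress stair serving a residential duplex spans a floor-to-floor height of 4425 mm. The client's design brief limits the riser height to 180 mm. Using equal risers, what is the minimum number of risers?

4425 / 180 = 24.58, so 25 risers are needed.

25 risers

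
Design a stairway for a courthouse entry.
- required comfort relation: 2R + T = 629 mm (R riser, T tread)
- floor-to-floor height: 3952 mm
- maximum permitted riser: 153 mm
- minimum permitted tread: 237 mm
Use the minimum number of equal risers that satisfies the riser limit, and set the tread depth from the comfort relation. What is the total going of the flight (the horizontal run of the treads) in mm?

8125 mm

3952 / 153 = 25.830 → round up to 26 risers.
R = 3952 ÷ 26 = 152 mm.
T = 629 − 2·152 = 325 mm, which satisfies the 237 mm minimum.
26 risers give 25 treads; going = 25 × 325 = 8125 mm.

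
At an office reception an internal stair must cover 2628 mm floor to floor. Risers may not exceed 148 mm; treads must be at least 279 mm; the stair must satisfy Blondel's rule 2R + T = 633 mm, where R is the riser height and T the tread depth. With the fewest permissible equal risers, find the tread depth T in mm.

2628 / 148 = 17.757 → round up to 18 risers.
Each riser is 2628/18 = 146 mm (≤ 148 mm).
From 2R + T = 633: T = 633 − 292 = 341 mm.

341 mm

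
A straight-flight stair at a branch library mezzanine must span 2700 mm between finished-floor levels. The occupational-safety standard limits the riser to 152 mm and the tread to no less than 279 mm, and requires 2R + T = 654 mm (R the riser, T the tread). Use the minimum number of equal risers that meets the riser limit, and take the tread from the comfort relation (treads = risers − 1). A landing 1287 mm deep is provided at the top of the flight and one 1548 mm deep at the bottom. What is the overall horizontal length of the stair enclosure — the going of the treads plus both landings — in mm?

8853 mm

⌈2700/152⌉ = 18 risers.
Each riser is 2700/18 = 150 mm (≤ 152 mm).
From 2R + T = 654: T = 654 − 300 = 354 mm.
Going = (18 − 1) × 354 = 6018 mm.
Add landings: 6018 + 1287 + 1548 = 8853 mm.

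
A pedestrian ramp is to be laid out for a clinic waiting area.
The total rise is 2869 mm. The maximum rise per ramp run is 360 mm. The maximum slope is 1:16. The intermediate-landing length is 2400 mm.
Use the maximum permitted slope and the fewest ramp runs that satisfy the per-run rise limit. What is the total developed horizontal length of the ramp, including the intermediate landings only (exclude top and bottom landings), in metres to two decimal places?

62.70 m

⌈2869/360⌉ = 8 ramp runs. That means 7 intermediate landings.
Horizontal run for 2869 mm of rise at 1:16 is 2869 × 16 = 45904 mm.
7 intermediate landings contribute 7 × 2400 = 16800 mm.
Total developed length = 45904 + 16800 = 62704 mm.
= 62.70 m.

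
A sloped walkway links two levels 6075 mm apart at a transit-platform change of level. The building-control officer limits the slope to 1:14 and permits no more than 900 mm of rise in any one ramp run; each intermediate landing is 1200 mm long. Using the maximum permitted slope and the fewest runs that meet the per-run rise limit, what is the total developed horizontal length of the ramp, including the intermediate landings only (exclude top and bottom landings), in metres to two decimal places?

92.25 m

6075 / 900 = 6.75, so 7 ramp runs are needed. That means 6 intermediate landings.
Ramp run (horizontal) at 1:14: 6075 × 14 = 85050 mm.
6 intermediate landings contribute 6 × 1200 = 7200 mm.
Developed length = 85050 + 7200 = 92250 mm.
= 92.25 m.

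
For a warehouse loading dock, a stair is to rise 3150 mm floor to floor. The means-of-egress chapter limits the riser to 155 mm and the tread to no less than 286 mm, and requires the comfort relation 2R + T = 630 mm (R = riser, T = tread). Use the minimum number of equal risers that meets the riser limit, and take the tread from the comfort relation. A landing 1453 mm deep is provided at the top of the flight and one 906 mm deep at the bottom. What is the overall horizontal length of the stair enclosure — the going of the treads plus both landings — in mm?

3150 / 155 = 20.323 → round up to 21 risers.
Each riser is 3150/21 = 150 mm (≤ 155 mm).
Tread T = 630 − 2 × 150 = 330 mm (≥ 286 mm).
Treads = 21 − 1 = 20; going = 20 × 330 = 6600 mm.
Add landings: 6600 + 1453 + 906 = 8959 mm.

8959 mm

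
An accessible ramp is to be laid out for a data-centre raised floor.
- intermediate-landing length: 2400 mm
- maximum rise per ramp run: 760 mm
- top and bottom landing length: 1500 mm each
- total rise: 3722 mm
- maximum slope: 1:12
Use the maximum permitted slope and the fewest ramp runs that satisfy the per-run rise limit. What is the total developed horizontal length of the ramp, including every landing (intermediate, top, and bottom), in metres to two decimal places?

At most 760 each: 3722/760 = 4.90, giving 5 ramp runs. That means 4 intermediate landings.
Ramp run (horizontal) at 1:12: 3722 × 12 = 44664 mm.
Intermediate landings: 4 × 2400 = 9600 mm.
Top and bottom landings: 2 × 1500 = 3000 mm.
Total = 44664 + 9600 + 3000 = 57264 mm.
= 57.26 m.

57.26 m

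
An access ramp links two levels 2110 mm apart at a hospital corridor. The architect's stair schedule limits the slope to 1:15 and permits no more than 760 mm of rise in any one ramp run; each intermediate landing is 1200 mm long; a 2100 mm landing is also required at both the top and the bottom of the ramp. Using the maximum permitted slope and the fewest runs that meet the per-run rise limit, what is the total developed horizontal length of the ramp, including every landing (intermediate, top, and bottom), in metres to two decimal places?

38.25 m

⌈2110/760⌉ = 3 ramp runs. That means 2 intermediate landings.
Horizontal run for 2110 mm of rise at 1:15 is 2110 × 15 = 31650 mm.
2 intermediate landings contribute 2 × 1200 = 2400 mm.
Top and bottom landings: 2 × 2100 = 4200 mm.
Total = 31650 + 2400 + 4200 = 38250 mm.
= 38.25 m.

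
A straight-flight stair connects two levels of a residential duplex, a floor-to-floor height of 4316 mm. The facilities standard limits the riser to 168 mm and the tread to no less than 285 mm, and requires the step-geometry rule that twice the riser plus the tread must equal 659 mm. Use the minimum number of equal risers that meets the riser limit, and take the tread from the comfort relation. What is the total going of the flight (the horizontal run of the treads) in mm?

4316 / 168 = 25.690 → round up to 26 risers.
Each riser is 4316/26 = 166 mm (≤ 168 mm).
T = 659 − 2·166 = 327 mm, which satisfies the 285 mm minimum.
Treads = 26 − 1 = 25; going = 25 × 327 = 8175 mm.

8175 mm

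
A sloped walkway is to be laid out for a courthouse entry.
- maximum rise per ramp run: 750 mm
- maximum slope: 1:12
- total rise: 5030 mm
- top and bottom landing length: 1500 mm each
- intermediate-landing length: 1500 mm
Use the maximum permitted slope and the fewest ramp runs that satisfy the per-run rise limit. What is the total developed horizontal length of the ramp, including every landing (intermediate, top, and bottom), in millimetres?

72360 mm

At most 750 each: 5030/750 = 6.71, giving 7 ramp runs. That means 6 intermediate landings.
Ramp run (horizontal) at 1:12: 5030 × 12 = 60360 mm.
6 intermediate landings contribute 6 × 1500 = 9000 mm.
Top and bottom landings: 2 × 1500 = 3000 mm.
Total = 60360 + 9000 + 3000 = 72360 mm.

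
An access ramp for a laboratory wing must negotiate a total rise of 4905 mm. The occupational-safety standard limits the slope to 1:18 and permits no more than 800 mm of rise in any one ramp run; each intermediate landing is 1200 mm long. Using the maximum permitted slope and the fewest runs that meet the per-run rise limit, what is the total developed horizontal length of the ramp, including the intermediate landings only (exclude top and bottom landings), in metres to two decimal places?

95.49 m

⌈4905/800⌉ = 7 ramp runs. That means 6 intermediate landings.
Horizontal run for 4905 mm of rise at 1:18 is 4905 × 18 = 88290 mm.
Intermediate landings: 6 × 1200 = 7200 mm.
Developed length = 88290 + 7200 = 95490 mm.
= 95.49 m.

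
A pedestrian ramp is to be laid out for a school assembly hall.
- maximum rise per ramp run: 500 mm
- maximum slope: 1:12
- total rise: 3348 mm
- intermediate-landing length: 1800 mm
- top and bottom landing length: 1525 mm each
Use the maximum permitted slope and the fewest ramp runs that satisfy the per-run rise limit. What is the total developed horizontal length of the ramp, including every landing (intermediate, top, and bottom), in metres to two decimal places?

3348 / 500 = 6.70, so 7 ramp runs are needed. That means 6 intermediate landings.
Ramp run (horizontal) at 1:12: 3348 × 12 = 40176 mm.
6 intermediate landings contribute 6 × 1800 = 10800 mm.
Top and bottom landings: 2 × 1525 = 3050 mm.
Total = 40176 + 10800 + 3050 = 54026 mm.
= 54.03 m.

54.03 m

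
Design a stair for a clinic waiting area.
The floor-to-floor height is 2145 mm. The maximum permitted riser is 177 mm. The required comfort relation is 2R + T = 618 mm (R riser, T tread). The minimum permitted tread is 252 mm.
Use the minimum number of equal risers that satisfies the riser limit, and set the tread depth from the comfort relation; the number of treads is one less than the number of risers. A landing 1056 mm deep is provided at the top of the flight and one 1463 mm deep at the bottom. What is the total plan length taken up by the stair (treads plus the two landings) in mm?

2145 / 177 = 12.119 → round up to 13 risers.
Riser R = 2145 / 13 = 165 mm, within the 177 mm limit.
Tread T = 618 − 2 × 165 = 288 mm (≥ 252 mm).
13 risers give 12 treads; going = 12 × 288 = 3456 mm.
Add landings: 3456 + 1056 + 1463 = 5975 mm.

5975 mm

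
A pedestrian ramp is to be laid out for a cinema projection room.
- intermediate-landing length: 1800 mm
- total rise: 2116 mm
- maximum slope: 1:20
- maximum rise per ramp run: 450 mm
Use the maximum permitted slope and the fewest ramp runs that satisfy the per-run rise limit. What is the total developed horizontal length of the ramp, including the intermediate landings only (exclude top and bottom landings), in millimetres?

2116 / 450 = 4.702 → round up to 5 ramp runs. That means 4 intermediate landings.
Horizontal run for 2116 mm of rise at 1:20 is 2116 × 20 = 42320 mm.
Intermediate landings: 4 × 1800 = 7200 mm.
Developed length = 42320 + 7200 = 49520 mm.

49520 mm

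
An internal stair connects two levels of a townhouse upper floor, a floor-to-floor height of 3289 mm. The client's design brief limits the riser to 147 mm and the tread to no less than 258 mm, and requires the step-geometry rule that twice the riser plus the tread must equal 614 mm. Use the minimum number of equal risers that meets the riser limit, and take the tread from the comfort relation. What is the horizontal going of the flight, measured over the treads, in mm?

7216 mm

At most 147 each: 3289/147 = 22.37, giving 23 risers.
R = 3289 ÷ 23 = 143 mm.
Tread T = 614 − 2 × 143 = 328 mm (≥ 258 mm).
23 risers give 22 treads; going = 22 × 328 = 7216 mm.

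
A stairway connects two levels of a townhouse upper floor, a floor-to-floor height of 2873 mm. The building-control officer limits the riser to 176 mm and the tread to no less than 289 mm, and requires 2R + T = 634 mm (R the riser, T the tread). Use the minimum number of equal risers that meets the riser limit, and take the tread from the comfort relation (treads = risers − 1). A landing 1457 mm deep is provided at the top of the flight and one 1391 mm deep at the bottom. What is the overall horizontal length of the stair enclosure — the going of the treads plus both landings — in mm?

7584 mm

2873 / 176 = 16.32, so 17 risers are needed.
Each riser is 2873/17 = 169 mm (≤ 176 mm).
Tread T = 634 − 2 × 169 = 296 mm (≥ 289 mm).
17 risers give 16 treads; going = 16 × 296 = 4736 mm.
Add landings: 4736 + 1457 + 1391 = 7584 mm.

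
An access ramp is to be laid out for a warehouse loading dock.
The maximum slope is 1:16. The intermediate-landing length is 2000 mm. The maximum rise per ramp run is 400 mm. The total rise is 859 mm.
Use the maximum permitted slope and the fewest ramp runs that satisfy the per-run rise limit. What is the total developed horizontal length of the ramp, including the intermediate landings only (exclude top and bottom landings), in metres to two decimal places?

At most 400 each: 859/400 = 2.15, giving 3 ramp runs. That means 2 intermediate landings.
Ramp run (horizontal) at 1:16: 859 × 16 = 13744 mm.
Intermediate landings: 2 × 2000 = 4000 mm.
Developed length = 13744 + 4000 = 17744 mm.
= 17.74 m.

17.74 m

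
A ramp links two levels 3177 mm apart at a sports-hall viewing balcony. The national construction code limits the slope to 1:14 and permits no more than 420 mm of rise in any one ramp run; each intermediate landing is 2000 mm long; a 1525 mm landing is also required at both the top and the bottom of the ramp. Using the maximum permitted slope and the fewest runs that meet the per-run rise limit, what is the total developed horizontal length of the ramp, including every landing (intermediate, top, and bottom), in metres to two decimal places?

61.53 m

3177 / 420 = 7.56, so 8 ramp runs are needed. That means 7 intermediate landings.
Ramp run (horizontal) at 1:14: 3177 × 14 = 44478 mm.
7 intermediate landings contribute 7 × 2000 = 14000 mm.
Top and bottom landings: 2 × 1525 = 3050 mm.
Total = 44478 + 14000 + 3050 = 61528 mm.
= 61.53 m.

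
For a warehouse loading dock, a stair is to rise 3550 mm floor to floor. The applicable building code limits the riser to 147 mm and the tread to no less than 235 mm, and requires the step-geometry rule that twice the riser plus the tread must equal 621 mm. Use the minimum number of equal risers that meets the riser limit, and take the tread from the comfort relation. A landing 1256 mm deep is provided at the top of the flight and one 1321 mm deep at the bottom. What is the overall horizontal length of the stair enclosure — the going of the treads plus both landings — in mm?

At most 147 each: 3550/147 = 24.15, giving 25 risers.
R = 3550 ÷ 25 = 142 mm.
From 2R + T = 621: T = 621 − 284 = 337 mm.
Treads = 25 − 1 = 24; going = 24 × 337 = 8088 mm.
Add landings: 8088 + 1256 + 1321 = 10665 mm.

10665 mm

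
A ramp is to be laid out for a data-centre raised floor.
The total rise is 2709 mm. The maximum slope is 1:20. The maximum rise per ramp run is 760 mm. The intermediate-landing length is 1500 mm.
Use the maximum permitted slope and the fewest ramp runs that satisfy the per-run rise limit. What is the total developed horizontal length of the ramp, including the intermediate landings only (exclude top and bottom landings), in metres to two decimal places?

⌈2709/760⌉ = 4 ramp runs. That means 3 intermediate landings.
Ramp run (horizontal) at 1:20: 2709 × 20 = 54180 mm.
Intermediate landings: 3 × 1500 = 4500 mm.
Total developed length = 54180 + 4500 = 58680 mm.
= 58.68 m.

58.68 m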